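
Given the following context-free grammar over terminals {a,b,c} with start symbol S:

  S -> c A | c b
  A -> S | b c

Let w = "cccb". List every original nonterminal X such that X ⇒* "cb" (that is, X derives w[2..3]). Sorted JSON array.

Convert to CNF:
  S -> T1 A | T1 T0
  A -> T0 T1 | T1 A | T1 T0
  T0 -> b
  T1 -> c

CYK table (by increasing span), restricted to cells inside w[2..3]:
  [2..2]={T1}  "c"  orig:{}
  [3..3]={T0}  "b"  orig:{}
  [2..3]={A,S}  "cb"

Original NTs in T[2,3] deriving "cb": ["A", "S"]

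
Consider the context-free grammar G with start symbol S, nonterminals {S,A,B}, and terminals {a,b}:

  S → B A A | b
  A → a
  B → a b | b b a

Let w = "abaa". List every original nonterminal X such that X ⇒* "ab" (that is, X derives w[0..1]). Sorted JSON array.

Convert to CNF:
  S -> B X3 | b
  A -> a
  B -> T0 T1 | T1 X2
  T0 -> a
  T1 -> b
  X2 -> T1 T0
  X3 -> A A

CYK table (by increasing span) (cells [i..j] with 0 ≤ i ≤ j ≤ 1 only):
  [0..0]={A,T0}  "a"  orig:{A}
  [1..1]={S,T1}  "b"  orig:{S}
  [0..1]={B}  "ab"

Original NTs in T[0,1] deriving "ab": ["B"]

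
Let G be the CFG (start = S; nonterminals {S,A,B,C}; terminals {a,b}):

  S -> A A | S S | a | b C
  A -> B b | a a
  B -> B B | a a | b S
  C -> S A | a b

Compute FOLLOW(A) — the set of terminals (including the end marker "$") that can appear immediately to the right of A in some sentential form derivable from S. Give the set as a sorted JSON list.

FIRST iteration:
[1]
  A via A→a a: +{a}
  B via B→a a: +{a}
  B via B→b S: +{b}
  C via C→a b: +{a}
  S via S→A A: +{a}
  S via S→b C: +{b}
  FIRST(S)={a,b}  FIRST(A)={a}  FIRST(B)={a,b}  FIRST(C)={a}
[2]
  A via A→B b: +{b}
  C via C→S A: +{b}
  FIRST(S)={a,b}  FIRST(A)={a,b}  FIRST(B)={a,b}  FIRST(C)={a,b}
[3] done
  FIRST(S)={a,b}  FIRST(A)={a,b}  FIRST(B)={a,b}  FIRST(C)={a,b}

Compute FOLLOW by fixpoint:
initialize: $ ∈ FOLLOW(S)
iter 1:
  A→B b: FOLLOW(B) ⊇ FIRST(b) = {b}; new: +{b}
  B→B B: FOLLOW(B) ⊇ FIRST(B) = {a,b}; new: +{a}
  B→b S: FOLLOW(S) ⊇ FOLLOW(B) ⊇ {a,b}; new: +{a,b}
  S→A A: FOLLOW(A) ⊇ FIRST(A) = {a,b}; new: +{a,b}
  S→A A: FOLLOW(A) ⊇ FOLLOW(S) ⊇ {$,a,b}; new: +{$}
  S→b C: FOLLOW(C) ⊇ FOLLOW(S) ⊇ {$,a,b}; new: +{$,a,b}
  FOLLOW[S]={$,a,b}  FOLLOW[A]={$,a,b}  FOLLOW[B]={a,b}  FOLLOW[C]={$,a,b}
iter 2: — fixpoint
  FOLLOW[S]={$,a,b}  FOLLOW[A]={$,a,b}  FOLLOW[B]={a,b}  FOLLOW[C]={$,a,b}

FOLLOW(A) = ["$", "a", "b"]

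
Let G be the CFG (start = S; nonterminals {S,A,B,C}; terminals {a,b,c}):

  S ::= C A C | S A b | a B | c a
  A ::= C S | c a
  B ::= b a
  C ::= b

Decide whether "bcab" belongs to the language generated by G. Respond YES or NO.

CNF form of G:
  S -> C X3 | S X4 | T0 T1 | T1 B
  A -> C S | T0 T1
  B -> T2 T1
  C -> b
  T0 -> c
  T1 -> a
  T2 -> b
  X3 -> A C
  X4 -> A T2

CYK table (by increasing span):
  cell(0,0) b: {C,T2}  orig:{C}
  cell(1,1) c: {T0}  orig:{}
  cell(2,2) a: {T1}  orig:{}
  cell(3,3) b: {C,T2}  orig:{C}
  cell(0,1) bc: ∅
  cell(1,2) ca: {A,S}
  cell(2,3) ab: ∅
  cell(0,2) bca: {A}
  cell(1,3) cab: {X3,X4}  orig:{}
  cell(0,3) bcab: {S,X3,X4}  orig:{S}

S ∈ T[0,3] ⇒ YES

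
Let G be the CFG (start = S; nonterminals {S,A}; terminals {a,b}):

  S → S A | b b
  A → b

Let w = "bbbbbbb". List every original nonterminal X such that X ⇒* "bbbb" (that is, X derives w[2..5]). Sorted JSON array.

Convert to CNF:
  S -> S A | T0 T0
  A -> b
  T0 -> b

CYK table (by increasing span), restricted to cells inside w[2..5]:
  [2..2]={A,T0}  "b"  orig:{A}
  [3..3]={A,T0}  "b"  orig:{A}
  [4..4]={A,T0}  "b"  orig:{A}
  [5..5]={A,T0}  "b"  orig:{A}
  [2..3]={S}  "bb"
  [3..4]={S}  "bb"
  [4..5]={S}  "bb"
  [2..4]={S}  "bbb"
  [3..5]={S}  "bbb"
  [2..5]={S}  "bbbb"

Original NTs in T[2,5] deriving "bbbb": ["S"]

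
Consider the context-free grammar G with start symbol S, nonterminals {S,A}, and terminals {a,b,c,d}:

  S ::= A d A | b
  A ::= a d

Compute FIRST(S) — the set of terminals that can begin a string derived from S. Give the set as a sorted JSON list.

Compute FIRST by fixpoint:
pass 1:
  A via A→a d: +{a}
  S via S→A d A: +{a}
  S via S→b: +{b}
  S: {a,b}  A: {a}
pass 2: (stable)
  S: {a,b}  A: {a}

FIRST(S) = ["a", "b"]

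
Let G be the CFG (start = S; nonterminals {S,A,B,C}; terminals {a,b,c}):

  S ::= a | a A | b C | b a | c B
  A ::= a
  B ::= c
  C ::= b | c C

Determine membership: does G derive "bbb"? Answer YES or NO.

CNF form of G:
  S -> T0 B | T1 A | T2 C | T2 T1 | a
  A -> a
  B -> c
  C -> T0 C | b
  T0 -> c
  T1 -> a
  T2 -> b

CYK fill:
  [0..0]={C,T2}  "b"  orig:{C}
  [1..1]={C,T2}  "b"  orig:{C}
  [2..2]={C,T2}  "b"  orig:{C}
  [0..1]={S}  "bb"
  [1..2]={S}  "bb"
  [0..2]=∅  "bbb"

S ∉ T[0,2] ⇒ NO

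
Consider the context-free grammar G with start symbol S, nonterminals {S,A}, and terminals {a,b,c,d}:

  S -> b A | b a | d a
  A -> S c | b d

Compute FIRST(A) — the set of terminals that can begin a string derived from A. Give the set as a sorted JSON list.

Compute FIRST by fixpoint:
pass 1:
  A via A→b d: +{b}
  S via S→b A: +{b}
  S via S→d a: +{d}
  FIRST(S)={b,d}  FIRST(A)={b}
pass 2:
  A via A→S c: +{d}
  FIRST(S)={b,d}  FIRST(A)={b,d}
pass 3: (no change)
  FIRST(S)={b,d}  FIRST(A)={b,d}

FIRST(A) = ["b", "d"]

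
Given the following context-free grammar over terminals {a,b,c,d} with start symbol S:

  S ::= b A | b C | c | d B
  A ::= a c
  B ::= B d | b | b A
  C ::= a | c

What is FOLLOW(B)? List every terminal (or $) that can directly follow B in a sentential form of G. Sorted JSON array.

FIRST sets, iterate to fixpoint:
[1]
  A via A→a c: +{a}
  B via B→b: +{b}
  C via C→a: +{a}
  C via C→c: +{c}
  S via S→b A: +{b}
  S via S→c: +{c}
  S via S→d B: +{d}
  FIRST(S)={b,c,d}  FIRST(A)={a}  FIRST(B)={b}  FIRST(C)={a,c}
[2] done
  FIRST(S)={b,c,d}  FIRST(A)={a}  FIRST(B)={b}  FIRST(C)={a,c}

FOLLOW iteration:
seed FOLLOW(S) with $
pass 1:
  B→B d: FOLLOW(B) ⊇ FIRST(d) = {d}; new: +{d}
  B→b A: FOLLOW(A) ⊇ FOLLOW(B) ⊇ {d}; new: +{d}
  S→b A: FOLLOW(A) ⊇ FOLLOW(S) ⊇ {$}; new: +{$}
  S→b C: FOLLOW(C) ⊇ FOLLOW(S) ⊇ {$}; new: +{$}
  S→d B: FOLLOW(B) ⊇ FOLLOW(S) ⊇ {$}; new: +{$}
  FOLLOW(S)={$}  FOLLOW(A)={$,d}  FOLLOW(B)={$,d}  FOLLOW(C)={$}
pass 2: (stable)
  FOLLOW(S)={$}  FOLLOW(A)={$,d}  FOLLOW(B)={$,d}  FOLLOW(C)={$}

FOLLOW(B) = ["$", "d"]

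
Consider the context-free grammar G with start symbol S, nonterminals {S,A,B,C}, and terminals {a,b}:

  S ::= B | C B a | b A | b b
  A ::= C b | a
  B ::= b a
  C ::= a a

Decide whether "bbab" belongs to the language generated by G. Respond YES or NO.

CNF form of G:
  S -> C X2 | T0 A | T0 T0 | T0 T1
  A -> C T0 | a
  B -> T0 T1
  C -> T1 T1
  T0 -> b
  T1 -> a
  X2 -> B T1

Fill CYK table bottom-up:
  T[0,0] 'b' = {T0}  orig:{}
  T[1,1] 'b' = {T0}  orig:{}
  T[2,2] 'a' = {A,T1}  orig:{A}
  T[3,3] 'b' = {T0}  orig:{}
  T[0,1] 'bb' = {S}
  T[1,2] 'ba' = {B,S}
  T[2,3] 'ab' = ∅
  T[0,2] 'bba' = ∅
  T[1,3] 'bab' = ∅
  T[0,3] 'bbab' = ∅

S ∉ T[0,3] ⇒ NO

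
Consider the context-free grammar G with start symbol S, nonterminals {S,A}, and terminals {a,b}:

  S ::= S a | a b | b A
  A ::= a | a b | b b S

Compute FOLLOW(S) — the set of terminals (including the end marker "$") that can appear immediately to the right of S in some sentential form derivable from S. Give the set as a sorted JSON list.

FIRST sets, iterate to fixpoint:
[1]
  A via A→a: +{a}
  A via A→b b S: +{b}
  S via S→a b: +{a}
  S via S→b A: +{b}
  FIRST(S)={a,b}  FIRST(A)={a,b}
[2] (no change)
  FIRST(S)={a,b}  FIRST(A)={a,b}

FOLLOW sets:
initialize: $ ∈ FOLLOW(S)
iter 1:
  S→S a: FOLLOW(S) ⊇ FIRST(a) = {a}; new: +{a}
  S→b A: FOLLOW(A) ⊇ FOLLOW(S) ⊇ {$,a}; new: +{$,a}
  FOLLOW(S)={$,a}  FOLLOW(A)={$,a}
iter 2: (no change)
  FOLLOW(S)={$,a}  FOLLOW(A)={$,a}

FOLLOW(S) = ["$", "a"]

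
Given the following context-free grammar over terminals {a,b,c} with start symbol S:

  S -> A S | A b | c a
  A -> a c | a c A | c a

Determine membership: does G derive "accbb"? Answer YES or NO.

CNF form of G:
  S -> A S | A T2 | T1 T0
  A -> T0 T1 | T0 X3 | T1 T0
  T0 -> a
  T1 -> c
  T2 -> b
  X3 -> T1 A

Fill CYK table bottom-up:
  cell(0,0) a: {T0}  orig:{}
  cell(1,1) c: {T1}  orig:{}
  cell(2,2) c: {T1}  orig:{}
  cell(3,3) b: {T2}  orig:{}
  cell(4,4) b: {T2}  orig:{}
  cell(0,1) ac: {A}
  cell(1,2) cc: ∅
  cell(2,3) cb: ∅
  cell(3,4) bb: ∅
  cell(0,2) acc: ∅
  cell(1,3) ccb: ∅
  cell(2,4) cbb: ∅
  cell(0,3) accb: ∅
  cell(1,4) ccbb: ∅
  cell(0,4) accbb: ∅

S ∉ T[0,4] ⇒ NO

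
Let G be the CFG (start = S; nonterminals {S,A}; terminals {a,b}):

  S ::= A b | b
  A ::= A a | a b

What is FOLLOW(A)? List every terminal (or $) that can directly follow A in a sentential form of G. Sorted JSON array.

FIRST sets, iterate to fixpoint:
pass 1:
  A via A→a b: +{a}
  S via S→A b: +{a}
  S via S→b: +{b}
  S: {a,b}  A: {a}
pass 2: — fixpoint
  S: {a,b}  A: {a}

FOLLOW iteration:
FOLLOW(S) := {$}
pass 1:
  A→A a: FOLLOW(A) ⊇ FIRST(a) = {a}; new: +{a}
  S→A b: FOLLOW(A) ⊇ FIRST(b) = {b}; new: +{b}
  FOLLOW[S]={$}  FOLLOW[A]={a,b}
pass 2: done
  FOLLOW[S]={$}  FOLLOW[A]={a,b}

FOLLOW(A) = ["a", "b"]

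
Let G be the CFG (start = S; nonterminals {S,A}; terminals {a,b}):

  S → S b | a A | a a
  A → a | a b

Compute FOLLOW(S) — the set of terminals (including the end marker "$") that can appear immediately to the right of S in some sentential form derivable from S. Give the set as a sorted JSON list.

Compute FIRST by fixpoint:
[1]
  A via A→a: +{a}
  S via S→a A: +{a}
  FIRST(S)={a}  FIRST(A)={a}
[2] (stable)
  FIRST(S)={a}  FIRST(A)={a}

FOLLOW sets:
seed FOLLOW(S) with $
pass 1:
  S→S b: FOLLOW(S) ⊇ FIRST(b) = {b}; new: +{b}
  S→a A: FOLLOW(A) ⊇ FOLLOW(S) ⊇ {$,b}; new: +{$,b}
  FOLLOW[S]={$,b}  FOLLOW[A]={$,b}
pass 2: (stable)
  FOLLOW[S]={$,b}  FOLLOW[A]={$,b}

FOLLOW(S) = ["$", "b"]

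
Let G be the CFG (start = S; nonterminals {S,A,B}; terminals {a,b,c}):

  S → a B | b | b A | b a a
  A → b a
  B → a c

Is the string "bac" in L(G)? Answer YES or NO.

Convert to CNF:
  S -> T0 A | T0 X3 | T1 B | b
  A -> T0 T1
  B -> T1 T2
  T0 -> b
  T1 -> a
  T2 -> c
  X3 -> T1 T1

CYK fill:
  [0..0]={S,T0}  "b"  orig:{S}
  [1..1]={T1}  "a"  orig:{}
  [2..2]={T2}  "c"  orig:{}
  [0..1]={A}  "ba"
  [1..2]={B}  "ac"
  [0..2]=∅  "bac"

S ∉ T[0,2] ⇒ NO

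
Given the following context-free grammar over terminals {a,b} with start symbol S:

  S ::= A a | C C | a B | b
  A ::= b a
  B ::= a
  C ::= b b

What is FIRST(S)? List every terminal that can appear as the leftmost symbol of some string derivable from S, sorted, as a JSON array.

FIRST sets, iterate to fixpoint:
round 1:
  A via A→b a: +{b}
  B via B→a: +{a}
  C via C→b b: +{b}
  S via S→A a: +{b}
  S via S→a B: +{a}
  FIRST[S]={a,b}  FIRST[A]={b}  FIRST[B]={a}  FIRST[C]={b}
round 2: (no change)
  FIRST[S]={a,b}  FIRST[A]={b}  FIRST[B]={a}  FIRST[C]={b}

FIRST(S) = ["a", "b"]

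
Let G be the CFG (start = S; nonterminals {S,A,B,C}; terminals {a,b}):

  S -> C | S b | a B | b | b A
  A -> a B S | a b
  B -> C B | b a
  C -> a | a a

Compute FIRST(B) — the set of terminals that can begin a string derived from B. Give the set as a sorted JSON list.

Compute FIRST by fixpoint:
iter 1:
  A via A→a B S: +{a}
  B via B→b a: +{b}
  C via C→a: +{a}
  S via S→C: +{a}
  S via S→b: +{b}
  FIRST[S]={a,b}  FIRST[A]={a}  FIRST[B]={b}  FIRST[C]={a}
iter 2:
  B via B→C B: +{a}
  FIRST[S]={a,b}  FIRST[A]={a}  FIRST[B]={a,b}  FIRST[C]={a}
iter 3: — fixpoint
  FIRST[S]={a,b}  FIRST[A]={a}  FIRST[B]={a,b}  FIRST[C]={a}

FIRST(B) = ["a", "b"]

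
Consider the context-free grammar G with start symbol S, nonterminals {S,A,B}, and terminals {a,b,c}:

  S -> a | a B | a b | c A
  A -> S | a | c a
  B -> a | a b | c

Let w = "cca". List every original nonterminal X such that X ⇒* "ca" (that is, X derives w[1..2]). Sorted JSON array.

CNF form of G:
  S -> T0 B | T0 T1 | T2 A | a
  A -> T0 B | T0 T1 | T2 A | T2 T0 | a
  B -> T0 T1 | a | c
  T0 -> a
  T1 -> b
  T2 -> c

Fill CYK table bottom-up (cells [i..j] with 1 ≤ i ≤ j ≤ 2 only):
  cell(1,1) c: {B,T2}  orig:{B}
  cell(2,2) a: {A,B,S,T0}  orig:{A,B,S}
  cell(1,2) ca: {A,S}

Original NTs in T[1,2] deriving "ca": ["A", "S"]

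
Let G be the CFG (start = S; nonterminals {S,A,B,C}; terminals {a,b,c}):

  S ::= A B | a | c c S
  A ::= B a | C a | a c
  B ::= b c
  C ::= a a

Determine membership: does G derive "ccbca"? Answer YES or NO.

CNF form of G:
  S -> A B | T1 X3 | a
  A -> B T0 | C T0 | T0 T1
  B -> T2 T1
  C -> T0 T0
  T0 -> a
  T1 -> c
  T2 -> b
  X3 -> T1 S

CYK fill:
  T[0,0] 'c' = {T1}  orig:{}
  T[1,1] 'c' = {T1}  orig:{}
  T[2,2] 'b' = {T2}  orig:{}
  T[3,3] 'c' = {T1}  orig:{}
  T[4,4] 'a' = {S,T0}  orig:{S}
  T[0,1] 'cc' = ∅
  T[1,2] 'cb' = ∅
  T[2,3] 'bc' = {B}
  T[3,4] 'ca' = {X3}  orig:{}
  T[0,2] 'ccb' = ∅
  T[1,3] 'cbc' = ∅
  T[2,4] 'bca' = {A}
  T[0,3] 'ccbc' = ∅
  T[1,4] 'cbca' = ∅
  T[0,4] 'ccbca' = ∅

S ∉ T[0,4] ⇒ NO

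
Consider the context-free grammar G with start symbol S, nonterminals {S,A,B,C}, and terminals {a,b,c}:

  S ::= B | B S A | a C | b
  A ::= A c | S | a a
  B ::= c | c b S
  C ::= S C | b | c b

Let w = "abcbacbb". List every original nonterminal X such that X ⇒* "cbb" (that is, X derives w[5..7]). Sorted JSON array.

Convert to CNF:
  S -> B X6 | T0 X7 | T1 C | b | c
  A -> A T0 | B X3 | T0 X4 | T1 C | T1 T1 | b | c
  B -> T0 X5 | c
  C -> S C | T0 T2 | b
  T0 -> c
  T1 -> a
  T2 -> b
  X3 -> S A
  X4 -> T2 S
  X5 -> T2 S
  X6 -> S A
  X7 -> T2 S

CYK table (by increasing span) — only the sub-triangle for w[5..7]:
  [5..5]={A,B,S,T0}  "c"  orig:{A,B,S}
  [6..6]={A,C,S,T2}  "b"  orig:{A,C,S}
  [7..7]={A,C,S,T2}  "b"  orig:{A,C,S}
  [5..6]={C,X3,X6}  "cb"  orig:{C}
  [6..7]={C,X3,X4,X5,X6,X7}  "bb"  orig:{C}
  [5..7]={A,B,C,S}  "cbb"

Original NTs in T[5,7] deriving "cbb": ["A", "B", "C", "S"]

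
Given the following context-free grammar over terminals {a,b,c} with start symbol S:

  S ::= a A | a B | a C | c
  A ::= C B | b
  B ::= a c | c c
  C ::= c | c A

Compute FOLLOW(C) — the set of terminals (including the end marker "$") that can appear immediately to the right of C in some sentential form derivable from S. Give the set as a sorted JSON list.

Compute FIRST by fixpoint:
round 1:
  A via A→b: +{b}
  B via B→a c: +{a}
  B via B→c c: +{c}
  C via C→c: +{c}
  S via S→a A: +{a}
  S via S→c: +{c}
  S: {a,c}  A: {b}  B: {a,c}  C: {c}
round 2:
  A via A→C B: +{c}
  S: {a,c}  A: {b,c}  B: {a,c}  C: {c}
round 3: (no change)
  S: {a,c}  A: {b,c}  B: {a,c}  C: {c}

FOLLOW iteration:
seed FOLLOW(S) with $
round 1:
  A→C B: FOLLOW(C) ⊇ FIRST(B) = {a,c}; new: +{a,c}
  C→c A: FOLLOW(A) ⊇ FOLLOW(C) ⊇ {a,c}; new: +{a,c}
  S→a A: FOLLOW(A) ⊇ FOLLOW(S) ⊇ {$}; new: +{$}
  S→a B: FOLLOW(B) ⊇ FOLLOW(S) ⊇ {$}; new: +{$}
  S→a C: FOLLOW(C) ⊇ FOLLOW(S) ⊇ {$}; new: +{$}
  FOLLOW(S)={$}  FOLLOW(A)={$,a,c}  FOLLOW(B)={$}  FOLLOW(C)={$,a,c}
round 2:
  A→C B: FOLLOW(B) ⊇ FOLLOW(A) ⊇ {$,a,c}; new: +{a,c}
  FOLLOW(S)={$}  FOLLOW(A)={$,a,c}  FOLLOW(B)={$,a,c}  FOLLOW(C)={$,a,c}
round 3: (no change)
  FOLLOW(S)={$}  FOLLOW(A)={$,a,c}  FOLLOW(B)={$,a,c}  FOLLOW(C)={$,a,c}

FOLLOW(C) = ["$", "a", "c"]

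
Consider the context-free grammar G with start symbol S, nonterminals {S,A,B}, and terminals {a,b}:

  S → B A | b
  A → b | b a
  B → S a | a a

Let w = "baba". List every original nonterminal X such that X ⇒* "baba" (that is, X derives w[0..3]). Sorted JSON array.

Convert to CNF:
  S -> B A | b
  A -> T0 T1 | b
  B -> S T1 | T1 T1
  T0 -> b
  T1 -> a

Fill CYK table bottom-up — only the sub-triangle for w[0..3]:
  cell(0,0) b: {A,S,T0}  orig:{A,S}
  cell(1,1) a: {T1}  orig:{}
  cell(2,2) b: {A,S,T0}  orig:{A,S}
  cell(3,3) a: {T1}  orig:{}
  cell(0,1) ba: {A,B}
  cell(1,2) ab: ∅
  cell(2,3) ba: {A,B}
  cell(0,2) bab: {S}
  cell(1,3) aba: ∅
  cell(0,3) baba: {B,S}

Original NTs in T[0,3] deriving "baba": ["B", "S"]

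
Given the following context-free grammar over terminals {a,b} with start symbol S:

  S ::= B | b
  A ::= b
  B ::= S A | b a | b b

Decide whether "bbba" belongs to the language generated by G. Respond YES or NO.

Convert to CNF:
  S -> S A | T0 T0 | T0 T1 | b
  A -> b
  B -> S A | T0 T0 | T0 T1
  T0 -> b
  T1 -> a

Fill CYK table bottom-up:
  T[0,0] 'b' = {A,S,T0}  orig:{A,S}
  T[1,1] 'b' = {A,S,T0}  orig:{A,S}
  T[2,2] 'b' = {A,S,T0}  orig:{A,S}
  T[3,3] 'a' = {T1}  orig:{}
  T[0,1] 'bb' = {B,S}
  T[1,2] 'bb' = {B,S}
  T[2,3] 'ba' = {B,S}
  T[0,2] 'bbb' = {B,S}
  T[1,3] 'bba' = ∅
  T[0,3] 'bbba' = ∅

S ∉ T[0,3] ⇒ NO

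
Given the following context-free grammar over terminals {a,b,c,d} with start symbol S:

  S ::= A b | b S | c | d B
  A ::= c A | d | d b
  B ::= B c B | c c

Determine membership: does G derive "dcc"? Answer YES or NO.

CNF form of G:
  S -> A T2 | T1 B | T2 S | c
  A -> T0 A | T1 T2 | d
  B -> B X3 | T0 T0
  T0 -> c
  T1 -> d
  T2 -> b
  X3 -> T0 B

CYK fill:
  [0..0]={A,T1}  "d"  orig:{A}
  [1..1]={S,T0}  "c"  orig:{S}
  [2..2]={S,T0}  "c"  orig:{S}
  [0..1]=∅  "dc"
  [1..2]={B}  "cc"
  [0..2]={S}  "dcc"

S ∈ T[0,2] ⇒ YES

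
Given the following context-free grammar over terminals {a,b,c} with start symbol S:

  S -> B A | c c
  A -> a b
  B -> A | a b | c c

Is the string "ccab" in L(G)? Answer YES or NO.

Convert to CNF:
  S -> B A | T2 T2
  A -> T0 T1
  B -> T0 T1 | T2 T2
  T0 -> a
  T1 -> b
  T2 -> c

CYK table (by increasing span):
  cell(0,0) c: {T2}  orig:{}
  cell(1,1) c: {T2}  orig:{}
  cell(2,2) a: {T0}  orig:{}
  cell(3,3) b: {T1}  orig:{}
  cell(0,1) cc: {B,S}
  cell(1,2) ca: ∅
  cell(2,3) ab: {A,B}
  cell(0,2) cca: ∅
  cell(1,3) cab: ∅
  cell(0,3) ccab: {S}

S ∈ T[0,3] ⇒ YES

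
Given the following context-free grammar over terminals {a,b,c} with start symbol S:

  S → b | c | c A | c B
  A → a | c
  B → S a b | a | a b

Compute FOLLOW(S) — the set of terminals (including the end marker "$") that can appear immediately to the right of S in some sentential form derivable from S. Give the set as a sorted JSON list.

FIRST iteration:
iter 1:
  A via A→a: +{a}
  A via A→c: +{c}
  B via B→a: +{a}
  S via S→b: +{b}
  S via S→c: +{c}
  S: {b,c}  A: {a,c}  B: {a}
iter 2:
  B via B→S a b: +{b,c}
  S: {b,c}  A: {a,c}  B: {a,b,c}
iter 3: (no change)
  S: {b,c}  A: {a,c}  B: {a,b,c}

FOLLOW sets:
initialize: $ ∈ FOLLOW(S)
pass 1:
  B→S a b: FOLLOW(S) ⊇ FIRST(a) = {a}; new: +{a}
  S→c A: FOLLOW(A) ⊇ FOLLOW(S) ⊇ {$,a}; new: +{$,a}
  S→c B: FOLLOW(B) ⊇ FOLLOW(S) ⊇ {$,a}; new: +{$,a}
  FOLLOW[S]={$,a}  FOLLOW[A]={$,a}  FOLLOW[B]={$,a}
pass 2: (no change)
  FOLLOW[S]={$,a}  FOLLOW[A]={$,a}  FOLLOW[B]={$,a}

FOLLOW(S) = ["$", "a"]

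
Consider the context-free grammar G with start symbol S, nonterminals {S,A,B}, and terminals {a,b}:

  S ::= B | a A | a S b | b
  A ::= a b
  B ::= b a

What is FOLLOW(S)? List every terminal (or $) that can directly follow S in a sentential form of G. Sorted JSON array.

FIRST sets, iterate to fixpoint:
round 1:
  A via A→a b: +{a}
  B via B→b a: +{b}
  S via S→B: +{b}
  S via S→a A: +{a}
  FIRST[S]={a,b}  FIRST[A]={a}  FIRST[B]={b}
round 2: — fixpoint
  FIRST[S]={a,b}  FIRST[A]={a}  FIRST[B]={b}

FOLLOW iteration:
seed FOLLOW(S) with $
round 1:
  S→B: FOLLOW(B) ⊇ FOLLOW(S) ⊇ {$}; new: +{$}
  S→a A: FOLLOW(A) ⊇ FOLLOW(S) ⊇ {$}; new: +{$}
  S→a S b: FOLLOW(S) ⊇ FIRST(b) = {b}; new: +{b}
  FOLLOW[S]={$,b}  FOLLOW[A]={$}  FOLLOW[B]={$}
round 2:
  S→B: FOLLOW(B) ⊇ FOLLOW(S) ⊇ {$,b}; new: +{b}
  S→a A: FOLLOW(A) ⊇ FOLLOW(S) ⊇ {$,b}; new: +{b}
  FOLLOW[S]={$,b}  FOLLOW[A]={$,b}  FOLLOW[B]={$,b}
round 3: (stable)
  FOLLOW[S]={$,b}  FOLLOW[A]={$,b}  FOLLOW[B]={$,b}

FOLLOW(S) = ["$", "b"]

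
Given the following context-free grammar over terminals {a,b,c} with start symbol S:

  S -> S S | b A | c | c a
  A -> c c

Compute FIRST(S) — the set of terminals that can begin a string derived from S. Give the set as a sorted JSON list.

FIRST iteration:
round 1:
  A via A→c c: +{c}
  S via S→b A: +{b}
  S via S→c: +{c}
  FIRST[S]={b,c}  FIRST[A]={c}
round 2: (no change)
  FIRST[S]={b,c}  FIRST[A]={c}

FIRST(S) = ["b", "c"]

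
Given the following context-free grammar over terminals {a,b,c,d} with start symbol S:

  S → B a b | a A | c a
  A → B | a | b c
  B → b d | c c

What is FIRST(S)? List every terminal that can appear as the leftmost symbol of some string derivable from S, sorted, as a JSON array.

Compute FIRST by fixpoint:
round 1:
  A via A→a: +{a}
  A via A→b c: +{b}
  B via B→b d: +{b}
  B via B→c c: +{c}
  S via S→B a b: +{b,c}
  S via S→a A: +{a}
  S: {a,b,c}  A: {a,b}  B: {b,c}
round 2:
  A via A→B: +{c}
  S: {a,b,c}  A: {a,b,c}  B: {b,c}
round 3: — fixpoint
  S: {a,b,c}  A: {a,b,c}  B: {b,c}

FIRST(S) = ["a", "b", "c"]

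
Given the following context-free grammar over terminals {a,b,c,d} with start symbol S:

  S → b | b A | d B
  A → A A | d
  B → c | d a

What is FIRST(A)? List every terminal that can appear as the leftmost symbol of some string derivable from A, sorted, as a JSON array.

Compute FIRST by fixpoint:
pass 1:
  A via A→d: +{d}
  B via B→c: +{c}
  B via B→d a: +{d}
  S via S→b: +{b}
  S via S→d B: +{d}
  S: {b,d}  A: {d}  B: {c,d}
pass 2: — fixpoint
  S: {b,d}  A: {d}  B: {c,d}

FIRST(A) = ["d"]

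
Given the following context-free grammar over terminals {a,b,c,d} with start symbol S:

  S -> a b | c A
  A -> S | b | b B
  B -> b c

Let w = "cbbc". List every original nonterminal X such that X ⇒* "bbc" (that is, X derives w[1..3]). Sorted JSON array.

CNF form of G:
  S -> T0 T1 | T2 A
  A -> T0 T1 | T1 B | T2 A | b
  B -> T1 T2
  T0 -> a
  T1 -> b
  T2 -> c

CYK table (by increasing span) (cells [i..j] with 1 ≤ i ≤ j ≤ 3 only):
  cell(1,1) b: {A,T1}  orig:{A}
  cell(2,2) b: {A,T1}  orig:{A}
  cell(3,3) c: {T2}  orig:{}
  cell(1,2) bb: ∅
  cell(2,3) bc: {B}
  cell(1,3) bbc: {A}

Original NTs in T[1,3] deriving "bbc": ["A"]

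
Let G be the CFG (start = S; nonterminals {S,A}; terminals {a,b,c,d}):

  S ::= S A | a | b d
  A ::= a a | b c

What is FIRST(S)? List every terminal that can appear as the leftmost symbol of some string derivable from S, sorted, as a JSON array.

Compute FIRST by fixpoint:
pass 1:
  A via A→a a: +{a}
  A via A→b c: +{b}
  S via S→a: +{a}
  S via S→b d: +{b}
  FIRST(S)={a,b}  FIRST(A)={a,b}
pass 2: — fixpoint
  FIRST(S)={a,b}  FIRST(A)={a,b}

FIRST(S) = ["a", "b"]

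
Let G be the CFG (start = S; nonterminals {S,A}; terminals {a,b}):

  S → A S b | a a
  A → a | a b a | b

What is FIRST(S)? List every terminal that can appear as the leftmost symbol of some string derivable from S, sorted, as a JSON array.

Compute FIRST by fixpoint:
round 1:
  A via A→a: +{a}
  A via A→b: +{b}
  S via S→A S b: +{a,b}
  S: {a,b}  A: {a,b}
round 2: (stable)
  S: {a,b}  A: {a,b}

FIRST(S) = ["a", "b"]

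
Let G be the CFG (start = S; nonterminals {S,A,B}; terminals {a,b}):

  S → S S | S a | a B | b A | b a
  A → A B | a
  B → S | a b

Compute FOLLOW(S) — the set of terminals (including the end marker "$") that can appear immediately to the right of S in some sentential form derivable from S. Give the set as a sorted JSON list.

FIRST iteration:
round 1:
  A via A→a: +{a}
  B via B→a b: +{a}
  S via S→a B: +{a}
  S via S→b A: +{b}
  FIRST(S)={a,b}  FIRST(A)={a}  FIRST(B)={a}
round 2:
  B via B→S: +{b}
  FIRST(S)={a,b}  FIRST(A)={a}  FIRST(B)={a,b}
round 3: (no change)
  FIRST(S)={a,b}  FIRST(A)={a}  FIRST(B)={a,b}

FOLLOW sets:
seed FOLLOW(S) with $
pass 1:
  A→A B: FOLLOW(A) ⊇ FIRST(B) = {a,b}; new: +{a,b}
  A→A B: FOLLOW(B) ⊇ FOLLOW(A) ⊇ {a,b}; new: +{a,b}
  B→S: FOLLOW(S) ⊇ FOLLOW(B) ⊇ {a,b}; new: +{a,b}
  S→a B: FOLLOW(B) ⊇ FOLLOW(S) ⊇ {$,a,b}; new: +{$}
  S→b A: FOLLOW(A) ⊇ FOLLOW(S) ⊇ {$,a,b}; new: +{$}
  FOLLOW[S]={$,a,b}  FOLLOW[A]={$,a,b}  FOLLOW[B]={$,a,b}
pass 2: — fixpoint
  FOLLOW[S]={$,a,b}  FOLLOW[A]={$,a,b}  FOLLOW[B]={$,a,b}

FOLLOW(S) = ["$", "a", "b"]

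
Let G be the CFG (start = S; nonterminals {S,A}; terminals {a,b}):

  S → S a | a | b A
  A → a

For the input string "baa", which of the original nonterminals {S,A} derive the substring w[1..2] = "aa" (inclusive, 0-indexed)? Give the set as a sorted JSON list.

Convert to CNF:
  S -> S T0 | T1 A | a
  A -> a
  T0 -> a
  T1 -> b

CYK fill (cells [i..j] with 1 ≤ i ≤ j ≤ 2 only):
  cell(1,1) a: {A,S,T0}  orig:{A,S}
  cell(2,2) a: {A,S,T0}  orig:{A,S}
  cell(1,2) aa: {S}

Original NTs in T[1,2] deriving "aa": ["S"]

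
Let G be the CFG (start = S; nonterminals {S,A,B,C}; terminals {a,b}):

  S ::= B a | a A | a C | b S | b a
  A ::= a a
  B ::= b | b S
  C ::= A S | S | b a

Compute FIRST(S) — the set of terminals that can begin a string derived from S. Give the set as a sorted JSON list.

FIRST iteration:
iter 1:
  A via A→a a: +{a}
  B via B→b: +{b}
  C via C→A S: +{a}
  C via C→b a: +{b}
  S via S→B a: +{b}
  S via S→a A: +{a}
  FIRST[S]={a,b}  FIRST[A]={a}  FIRST[B]={b}  FIRST[C]={a,b}
iter 2: (stable)
  FIRST[S]={a,b}  FIRST[A]={a}  FIRST[B]={b}  FIRST[C]={a,b}

FIRST(S) = ["a", "b"]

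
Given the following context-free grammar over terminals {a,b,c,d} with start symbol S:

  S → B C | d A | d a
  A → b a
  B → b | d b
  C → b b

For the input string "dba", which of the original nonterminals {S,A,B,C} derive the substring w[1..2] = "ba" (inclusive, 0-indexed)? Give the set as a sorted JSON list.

Convert to CNF:
  S -> B C | T2 A | T2 T1
  A -> T0 T1
  B -> T2 T0 | b
  C -> T0 T0
  T0 -> b
  T1 -> a
  T2 -> d

Fill CYK table bottom-up, restricted to cells inside w[1..2]:
  T[1,1] 'b' = {B,T0}  orig:{B}
  T[2,2] 'a' = {T1}  orig:{}
  T[1,2] 'ba' = {A}

Original NTs in T[1,2] deriving "ba": ["A"]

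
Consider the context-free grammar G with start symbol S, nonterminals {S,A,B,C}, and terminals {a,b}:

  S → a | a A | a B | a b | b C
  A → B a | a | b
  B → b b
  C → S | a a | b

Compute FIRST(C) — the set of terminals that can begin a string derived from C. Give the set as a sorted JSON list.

Compute FIRST by fixpoint:
iter 1:
  A via A→a: +{a}
  A via A→b: +{b}
  B via B→b b: +{b}
  C via C→a a: +{a}
  C via C→b: +{b}
  S via S→a: +{a}
  S via S→b C: +{b}
  FIRST(S)={a,b}  FIRST(A)={a,b}  FIRST(B)={b}  FIRST(C)={a,b}
iter 2: (stable)
  FIRST(S)={a,b}  FIRST(A)={a,b}  FIRST(B)={b}  FIRST(C)={a,b}

FIRST(C) = ["a", "b"]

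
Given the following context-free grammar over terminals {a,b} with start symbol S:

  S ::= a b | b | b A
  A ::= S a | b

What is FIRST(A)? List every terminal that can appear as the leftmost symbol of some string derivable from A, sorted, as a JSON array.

FIRST sets, iterate to fixpoint:
pass 1:
  A via A→b: +{b}
  S via S→a b: +{a}
  S via S→b: +{b}
  FIRST[S]={a,b}  FIRST[A]={b}
pass 2:
  A via A→S a: +{a}
  FIRST[S]={a,b}  FIRST[A]={a,b}
pass 3: (no change)
  FIRST[S]={a,b}  FIRST[A]={a,b}

FIRST(A) = ["a", "b"]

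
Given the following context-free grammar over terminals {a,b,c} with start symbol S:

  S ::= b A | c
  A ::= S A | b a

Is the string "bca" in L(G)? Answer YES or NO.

Convert to CNF:
  S -> T0 A | c
  A -> S A | T0 T1
  T0 -> b
  T1 -> a

CYK table (by increasing span):
  cell(0,0) b: {T0}  orig:{}
  cell(1,1) c: {S}
  cell(2,2) a: {T1}  orig:{}
  cell(0,1) bc: ∅
  cell(1,2) ca: ∅
  cell(0,2) bca: ∅

S ∉ T[0,2] ⇒ NO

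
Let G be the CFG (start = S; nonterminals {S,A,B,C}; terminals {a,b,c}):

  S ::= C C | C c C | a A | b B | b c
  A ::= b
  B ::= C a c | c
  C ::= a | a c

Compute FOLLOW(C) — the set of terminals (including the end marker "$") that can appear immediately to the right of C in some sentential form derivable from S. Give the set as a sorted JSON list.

Compute FIRST by fixpoint:
iter 1:
  A via A→b: +{b}
  B via B→c: +{c}
  C via C→a: +{a}
  S via S→C C: +{a}
  S via S→b B: +{b}
  FIRST[S]={a,b}  FIRST[A]={b}  FIRST[B]={c}  FIRST[C]={a}
iter 2:
  B via B→C a c: +{a}
  FIRST[S]={a,b}  FIRST[A]={b}  FIRST[B]={a,c}  FIRST[C]={a}
iter 3: done
  FIRST[S]={a,b}  FIRST[A]={b}  FIRST[B]={a,c}  FIRST[C]={a}

Compute FOLLOW by fixpoint:
initialize: $ ∈ FOLLOW(S)
pass 1:
  B→C a c: FOLLOW(C) ⊇ FIRST(a) = {a}; new: +{a}
  S→C C: FOLLOW(C) ⊇ FOLLOW(S) ⊇ {$}; new: +{$}
  S→C c C: FOLLOW(C) ⊇ FIRST(c) = {c}; new: +{c}
  S→a A: FOLLOW(A) ⊇ FOLLOW(S) ⊇ {$}; new: +{$}
  S→b B: FOLLOW(B) ⊇ FOLLOW(S) ⊇ {$}; new: +{$}
  S: {$}  A: {$}  B: {$}  C: {$,a,c}
pass 2: done
  S: {$}  A: {$}  B: {$}  C: {$,a,c}

FOLLOW(C) = ["$", "a", "c"]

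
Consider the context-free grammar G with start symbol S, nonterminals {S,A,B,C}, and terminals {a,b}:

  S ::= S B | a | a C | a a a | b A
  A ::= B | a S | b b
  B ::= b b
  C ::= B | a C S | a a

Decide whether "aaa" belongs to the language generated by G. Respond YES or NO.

CNF form of G:
  S -> S B | T0 C | T0 X3 | T1 A | a
  A -> T0 S | T1 T1
  B -> T1 T1
  C -> T0 T0 | T0 X2 | T1 T1
  T0 -> a
  T1 -> b
  X2 -> C S
  X3 -> T0 T0

CYK fill:
  cell(0,0) a: {S,T0}  orig:{S}
  cell(1,1) a: {S,T0}  orig:{S}
  cell(2,2) a: {S,T0}  orig:{S}
  cell(0,1) aa: {A,C,X3}  orig:{A,C}
  cell(1,2) aa: {A,C,X3}  orig:{A,C}
  cell(0,2) aaa: {S,X2}  orig:{S}

S ∈ T[0,2] ⇒ YES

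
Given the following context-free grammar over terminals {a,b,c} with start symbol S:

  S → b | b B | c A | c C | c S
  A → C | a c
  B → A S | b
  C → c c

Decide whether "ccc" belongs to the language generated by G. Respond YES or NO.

CNF form of G:
  S -> T1 A | T1 C | T1 S | T2 B | b
  A -> T0 T1 | T1 T1
  B -> A S | b
  C -> T1 T1
  T0 -> a
  T1 -> c
  T2 -> b

Fill CYK table bottom-up:
  T[0,0] 'c' = {T1}  orig:{}
  T[1,1] 'c' = {T1}  orig:{}
  T[2,2] 'c' = {T1}  orig:{}
  T[0,1] 'cc' = {A,C}
  T[1,2] 'cc' = {A,C}
  T[0,2] 'ccc' = {S}

S ∈ T[0,2] ⇒ YES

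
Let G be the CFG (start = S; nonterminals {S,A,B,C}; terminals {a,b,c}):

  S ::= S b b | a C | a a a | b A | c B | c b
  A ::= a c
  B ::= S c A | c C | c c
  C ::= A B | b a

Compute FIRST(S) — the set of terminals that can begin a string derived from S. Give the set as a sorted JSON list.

FIRST iteration:
pass 1:
  A via A→a c: +{a}
  B via B→c C: +{c}
  C via C→A B: +{a}
  C via C→b a: +{b}
  S via S→a C: +{a}
  S via S→b A: +{b}
  S via S→c B: +{c}
  FIRST[S]={a,b,c}  FIRST[A]={a}  FIRST[B]={c}  FIRST[C]={a,b}
pass 2:
  B via B→S c A: +{a,b}
  FIRST[S]={a,b,c}  FIRST[A]={a}  FIRST[B]={a,b,c}  FIRST[C]={a,b}
pass 3: (no change)
  FIRST[S]={a,b,c}  FIRST[A]={a}  FIRST[B]={a,b,c}  FIRST[C]={a,b}

FIRST(S) = ["a", "b", "c"]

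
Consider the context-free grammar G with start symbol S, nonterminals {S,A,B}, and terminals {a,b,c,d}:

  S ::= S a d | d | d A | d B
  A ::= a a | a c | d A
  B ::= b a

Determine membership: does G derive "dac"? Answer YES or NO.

Convert to CNF:
  S -> S X4 | T2 A | T2 B | d
  A -> T0 T0 | T0 T1 | T2 A
  B -> T3 T0
  T0 -> a
  T1 -> c
  T2 -> d
  T3 -> b
  X4 -> T0 T2

CYK fill:
  T[0,0] 'd' = {S,T2}  orig:{S}
  T[1,1] 'a' = {T0}  orig:{}
  T[2,2] 'c' = {T1}  orig:{}
  T[0,1] 'da' = ∅
  T[1,2] 'ac' = {A}
  T[0,2] 'dac' = {A,S}

S ∈ T[0,2] ⇒ YES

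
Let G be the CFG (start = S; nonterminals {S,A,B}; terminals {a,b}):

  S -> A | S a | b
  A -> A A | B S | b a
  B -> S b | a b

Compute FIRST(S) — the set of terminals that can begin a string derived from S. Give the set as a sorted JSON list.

Compute FIRST by fixpoint:
iter 1:
  A via A→b a: +{b}
  B via B→a b: +{a}
  S via S→A: +{b}
  FIRST(S)={b}  FIRST(A)={b}  FIRST(B)={a}
iter 2:
  A via A→B S: +{a}
  B via B→S b: +{b}
  S via S→A: +{a}
  FIRST(S)={a,b}  FIRST(A)={a,b}  FIRST(B)={a,b}
iter 3: — fixpoint
  FIRST(S)={a,b}  FIRST(A)={a,b}  FIRST(B)={a,b}

FIRST(S) = ["a", "b"]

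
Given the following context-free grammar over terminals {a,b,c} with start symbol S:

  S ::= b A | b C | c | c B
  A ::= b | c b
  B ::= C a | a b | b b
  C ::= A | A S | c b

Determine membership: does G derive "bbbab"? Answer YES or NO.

CNF form of G:
  S -> T0 B | T1 A | T1 C | c
  A -> T0 T1 | b
  B -> C T2 | T1 T1 | T2 T1
  C -> A S | T0 T1 | b
  T0 -> c
  T1 -> b
  T2 -> a

CYK table (by increasing span):
  [0..0]={A,C,T1}  "b"  orig:{A,C}
  [1..1]={A,C,T1}  "b"  orig:{A,C}
  [2..2]={A,C,T1}  "b"  orig:{A,C}
  [3..3]={T2}  "a"  orig:{}
  [4..4]={A,C,T1}  "b"  orig:{A,C}
  [0..1]={B,S}  "bb"
  [1..2]={B,S}  "bb"
  [2..3]={B}  "ba"
  [3..4]={B}  "ab"
  [0..2]={C}  "bbb"
  [1..3]=∅  "bba"
  [2..4]=∅  "bab"
  [0..3]={B}  "bbba"
  [1..4]=∅  "bbab"
  [0..4]=∅  "bbbab"

S ∉ T[0,4] ⇒ NO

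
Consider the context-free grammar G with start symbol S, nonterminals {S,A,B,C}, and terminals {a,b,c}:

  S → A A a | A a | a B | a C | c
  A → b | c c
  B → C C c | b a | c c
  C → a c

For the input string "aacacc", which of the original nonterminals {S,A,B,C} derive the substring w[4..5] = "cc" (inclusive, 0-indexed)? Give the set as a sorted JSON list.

Convert to CNF:
  S -> A T2 | A X4 | T2 B | T2 C | c
  A -> T0 T0 | b
  B -> C X3 | T0 T0 | T1 T2
  C -> T2 T0
  T0 -> c
  T1 -> b
  T2 -> a
  X3 -> C T0
  X4 -> A T2

CYK table (by increasing span) (cells [i..j] with 4 ≤ i ≤ j ≤ 5 only):
  [4..4]={S,T0}  "c"  orig:{S}
  [5..5]={S,T0}  "c"  orig:{S}
  [4..5]={A,B}  "cc"

Original NTs in T[4,5] deriving "cc": ["A", "B"]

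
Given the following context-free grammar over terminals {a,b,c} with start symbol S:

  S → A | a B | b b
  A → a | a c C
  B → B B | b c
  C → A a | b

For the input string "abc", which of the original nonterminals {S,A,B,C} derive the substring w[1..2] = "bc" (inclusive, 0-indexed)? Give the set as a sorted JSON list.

CNF form of G:
  S -> T0 B | T0 X4 | T2 T2 | a
  A -> T0 X3 | a
  B -> B B | T2 T1
  C -> A T0 | b
  T0 -> a
  T1 -> c
  T2 -> b
  X3 -> T1 C
  X4 -> T1 C

Fill CYK table bottom-up (cells [i..j] with 1 ≤ i ≤ j ≤ 2 only):
  [1..1]={C,T2}  "b"  orig:{C}
  [2..2]={T1}  "c"  orig:{}
  [1..2]={B}  "bc"

Original NTs in T[1,2] deriving "bc": ["B"]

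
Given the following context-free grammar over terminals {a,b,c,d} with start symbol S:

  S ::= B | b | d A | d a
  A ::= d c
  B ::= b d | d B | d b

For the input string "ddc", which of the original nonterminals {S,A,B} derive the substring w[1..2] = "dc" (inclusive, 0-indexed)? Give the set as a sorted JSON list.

Convert to CNF:
  S -> T0 A | T0 B | T0 T2 | T0 T3 | T2 T0 | b
  A -> T0 T1
  B -> T0 B | T0 T2 | T2 T0
  T0 -> d
  T1 -> c
  T2 -> b
  T3 -> a

Fill CYK table bottom-up — only the sub-triangle for w[1..2]:
  cell(1,1) d: {T0}  orig:{}
  cell(2,2) c: {T1}  orig:{}
  cell(1,2) dc: {A}

Original NTs in T[1,2] deriving "dc": ["A"]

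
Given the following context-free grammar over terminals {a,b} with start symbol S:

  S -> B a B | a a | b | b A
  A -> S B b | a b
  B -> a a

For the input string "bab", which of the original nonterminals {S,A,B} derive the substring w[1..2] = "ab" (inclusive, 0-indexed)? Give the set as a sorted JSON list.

Convert to CNF:
  S -> B X3 | T0 A | T1 T1 | b
  A -> S X2 | T1 T0
  B -> T1 T1
  T0 -> b
  T1 -> a
  X2 -> B T0
  X3 -> T1 B

Fill CYK table bottom-up (cells [i..j] with 1 ≤ i ≤ j ≤ 2 only):
  [1..1]={T1}  "a"  orig:{}
  [2..2]={S,T0}  "b"  orig:{S}
  [1..2]={A}  "ab"

Original NTs in T[1,2] deriving "ab": ["A"]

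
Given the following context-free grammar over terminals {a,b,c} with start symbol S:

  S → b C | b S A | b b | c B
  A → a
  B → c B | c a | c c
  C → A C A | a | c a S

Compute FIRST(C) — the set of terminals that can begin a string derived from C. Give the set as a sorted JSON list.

FIRST iteration:
round 1:
  A via A→a: +{a}
  B via B→c B: +{c}
  C via C→A C A: +{a}
  C via C→c a S: +{c}
  S via S→b C: +{b}
  S via S→c B: +{c}
  S: {b,c}  A: {a}  B: {c}  C: {a,c}
round 2: (stable)
  S: {b,c}  A: {a}  B: {c}  C: {a,c}

FIRST(C) = ["a", "c"]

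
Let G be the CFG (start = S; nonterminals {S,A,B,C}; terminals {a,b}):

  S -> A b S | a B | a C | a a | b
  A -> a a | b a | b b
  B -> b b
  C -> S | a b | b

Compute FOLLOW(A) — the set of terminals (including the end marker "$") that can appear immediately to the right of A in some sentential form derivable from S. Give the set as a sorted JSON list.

Compute FIRST by fixpoint:
round 1:
  A via A→a a: +{a}
  A via A→b a: +{b}
  B via B→b b: +{b}
  C via C→a b: +{a}
  C via C→b: +{b}
  S via S→A b S: +{a,b}
  FIRST(S)={a,b}  FIRST(A)={a,b}  FIRST(B)={b}  FIRST(C)={a,b}
round 2: done
  FIRST(S)={a,b}  FIRST(A)={a,b}  FIRST(B)={b}  FIRST(C)={a,b}

Compute FOLLOW by fixpoint:
FOLLOW(S) := {$}
[1]
  S→A b S: FOLLOW(A) ⊇ FIRST(b) = {b}; new: +{b}
  S→a B: FOLLOW(B) ⊇ FOLLOW(S) ⊇ {$}; new: +{$}
  S→a C: FOLLOW(C) ⊇ FOLLOW(S) ⊇ {$}; new: +{$}
  S: {$}  A: {b}  B: {$}  C: {$}
[2] — fixpoint
  S: {$}  A: {b}  B: {$}  C: {$}

FOLLOW(A) = ["b"]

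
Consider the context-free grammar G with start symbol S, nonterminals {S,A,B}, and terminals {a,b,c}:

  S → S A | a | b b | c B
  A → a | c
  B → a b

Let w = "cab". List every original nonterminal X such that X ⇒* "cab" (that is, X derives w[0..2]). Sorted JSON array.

Convert to CNF:
  S -> S A | T1 T1 | T2 B | a
  A -> a | c
  B -> T0 T1
  T0 -> a
  T1 -> b
  T2 -> c

CYK fill, restricted to cells inside w[0..2]:
  T[0,0] 'c' = {A,T2}  orig:{A}
  T[1,1] 'a' = {A,S,T0}  orig:{A,S}
  T[2,2] 'b' = {T1}  orig:{}
  T[0,1] 'ca' = ∅
  T[1,2] 'ab' = {B}
  T[0,2] 'cab' = {S}

Original NTs in T[0,2] deriving "cab": ["S"]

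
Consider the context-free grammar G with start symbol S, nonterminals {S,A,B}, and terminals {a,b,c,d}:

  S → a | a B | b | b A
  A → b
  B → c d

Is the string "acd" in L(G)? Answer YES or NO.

Convert to CNF:
  S -> T2 B | T3 A | a | b
  A -> b
  B -> T0 T1
  T0 -> c
  T1 -> d
  T2 -> a
  T3 -> b

CYK table (by increasing span):
  cell(0,0) a: {S,T2}  orig:{S}
  cell(1,1) c: {T0}  orig:{}
  cell(2,2) d: {T1}  orig:{}
  cell(0,1) ac: ∅
  cell(1,2) cd: {B}
  cell(0,2) acd: {S}

S ∈ T[0,2] ⇒ YES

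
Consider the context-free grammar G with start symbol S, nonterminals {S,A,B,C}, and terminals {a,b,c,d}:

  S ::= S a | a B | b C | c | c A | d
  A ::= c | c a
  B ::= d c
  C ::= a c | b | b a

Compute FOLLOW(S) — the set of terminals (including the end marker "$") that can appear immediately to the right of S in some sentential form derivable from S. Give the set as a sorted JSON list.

FIRST sets, iterate to fixpoint:
iter 1:
  A via A→c: +{c}
  B via B→d c: +{d}
  C via C→a c: +{a}
  C via C→b: +{b}
  S via S→a B: +{a}
  S via S→b C: +{b}
  S via S→c: +{c}
  S via S→d: +{d}
  FIRST(S)={a,b,c,d}  FIRST(A)={c}  FIRST(B)={d}  FIRST(C)={a,b}
iter 2: (stable)
  FIRST(S)={a,b,c,d}  FIRST(A)={c}  FIRST(B)={d}  FIRST(C)={a,b}

Compute FOLLOW by fixpoint:
FOLLOW(S) := {$}
iter 1:
  S→S a: FOLLOW(S) ⊇ FIRST(a) = {a}; new: +{a}
  S→a B: FOLLOW(B) ⊇ FOLLOW(S) ⊇ {$,a}; new: +{$,a}
  S→b C: FOLLOW(C) ⊇ FOLLOW(S) ⊇ {$,a}; new: +{$,a}
  S→c A: FOLLOW(A) ⊇ FOLLOW(S) ⊇ {$,a}; new: +{$,a}
  FOLLOW(S)={$,a}  FOLLOW(A)={$,a}  FOLLOW(B)={$,a}  FOLLOW(C)={$,a}
iter 2: (no change)
  FOLLOW(S)={$,a}  FOLLOW(A)={$,a}  FOLLOW(B)={$,a}  FOLLOW(C)={$,a}

FOLLOW(S) = ["$", "a"]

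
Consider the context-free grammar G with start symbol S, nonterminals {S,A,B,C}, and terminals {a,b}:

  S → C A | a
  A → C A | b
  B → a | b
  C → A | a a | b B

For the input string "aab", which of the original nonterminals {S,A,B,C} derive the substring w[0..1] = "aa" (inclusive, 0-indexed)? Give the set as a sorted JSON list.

CNF form of G:
  S -> C A | a
  A -> C A | b
  B -> a | b
  C -> C A | T0 T0 | T1 B | b
  T0 -> a
  T1 -> b

CYK table (by increasing span) (cells [i..j] with 0 ≤ i ≤ j ≤ 1 only):
  T[0,0] 'a' = {B,S,T0}  orig:{B,S}
  T[1,1] 'a' = {B,S,T0}  orig:{B,S}
  T[0,1] 'aa' = {C}

Original NTs in T[0,1] deriving "aa": ["C"]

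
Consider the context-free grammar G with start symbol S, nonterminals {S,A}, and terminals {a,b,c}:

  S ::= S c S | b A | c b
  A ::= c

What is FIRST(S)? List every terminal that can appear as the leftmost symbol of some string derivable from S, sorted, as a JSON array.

Compute FIRST by fixpoint:
[1]
  A via A→c: +{c}
  S via S→b A: +{b}
  S via S→c b: +{c}
  S: {b,c}  A: {c}
[2] — fixpoint
  S: {b,c}  A: {c}

FIRST(S) = ["b", "c"]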